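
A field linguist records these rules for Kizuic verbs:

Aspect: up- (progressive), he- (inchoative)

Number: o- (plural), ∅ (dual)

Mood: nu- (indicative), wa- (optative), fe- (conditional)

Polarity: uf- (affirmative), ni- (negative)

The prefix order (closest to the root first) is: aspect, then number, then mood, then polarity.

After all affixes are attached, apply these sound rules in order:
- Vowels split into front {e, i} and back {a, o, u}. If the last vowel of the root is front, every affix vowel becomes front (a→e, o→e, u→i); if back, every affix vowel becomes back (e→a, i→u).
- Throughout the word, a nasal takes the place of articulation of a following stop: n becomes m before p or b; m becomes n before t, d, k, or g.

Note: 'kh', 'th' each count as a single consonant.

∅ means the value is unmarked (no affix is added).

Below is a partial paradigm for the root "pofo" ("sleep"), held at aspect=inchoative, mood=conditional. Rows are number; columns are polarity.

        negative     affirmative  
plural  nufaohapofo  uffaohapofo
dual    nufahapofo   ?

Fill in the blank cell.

Attach aspect inchoative he- → hepofo.
number = dual: zero marking, form stays hepofo.
Attach mood conditional fe- → fehepofo.
Attach polarity affirmative uf- → uffehepofo.
Apply vowel harmony: uffehepofo → uffahapofo.
Nasal assimilation: no change.

uffahapofo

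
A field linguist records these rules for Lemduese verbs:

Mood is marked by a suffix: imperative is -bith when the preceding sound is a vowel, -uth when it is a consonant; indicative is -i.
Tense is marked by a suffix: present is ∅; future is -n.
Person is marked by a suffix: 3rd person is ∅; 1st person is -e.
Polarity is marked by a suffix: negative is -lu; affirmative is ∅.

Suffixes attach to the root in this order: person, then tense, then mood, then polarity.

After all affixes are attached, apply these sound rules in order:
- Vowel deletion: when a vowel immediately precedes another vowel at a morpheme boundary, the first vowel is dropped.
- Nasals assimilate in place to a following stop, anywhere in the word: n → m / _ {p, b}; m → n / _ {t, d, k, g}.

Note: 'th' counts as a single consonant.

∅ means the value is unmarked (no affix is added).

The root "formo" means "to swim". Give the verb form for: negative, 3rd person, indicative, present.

formilu

person = 3rd person: zero marking, form stays formo.
tense = present: zero marking, form stays formo.
Attach mood indicative -i → formoi.
Attach polarity negative -lu → formoilu.
Apply vowel deletion: formoilu → formilu.
Nasal assimilation: no change.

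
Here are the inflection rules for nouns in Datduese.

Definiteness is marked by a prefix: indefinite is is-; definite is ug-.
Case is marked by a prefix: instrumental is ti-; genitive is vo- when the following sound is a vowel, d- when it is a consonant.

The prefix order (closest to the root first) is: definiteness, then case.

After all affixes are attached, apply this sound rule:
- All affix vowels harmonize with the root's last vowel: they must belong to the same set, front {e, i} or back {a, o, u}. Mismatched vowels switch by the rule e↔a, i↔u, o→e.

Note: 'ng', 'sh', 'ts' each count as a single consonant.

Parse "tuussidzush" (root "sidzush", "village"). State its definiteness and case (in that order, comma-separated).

indefinite, instrumental

Segment: ti-is-sidzush.
definiteness: is- → indefinite.
case: ti- → instrumental.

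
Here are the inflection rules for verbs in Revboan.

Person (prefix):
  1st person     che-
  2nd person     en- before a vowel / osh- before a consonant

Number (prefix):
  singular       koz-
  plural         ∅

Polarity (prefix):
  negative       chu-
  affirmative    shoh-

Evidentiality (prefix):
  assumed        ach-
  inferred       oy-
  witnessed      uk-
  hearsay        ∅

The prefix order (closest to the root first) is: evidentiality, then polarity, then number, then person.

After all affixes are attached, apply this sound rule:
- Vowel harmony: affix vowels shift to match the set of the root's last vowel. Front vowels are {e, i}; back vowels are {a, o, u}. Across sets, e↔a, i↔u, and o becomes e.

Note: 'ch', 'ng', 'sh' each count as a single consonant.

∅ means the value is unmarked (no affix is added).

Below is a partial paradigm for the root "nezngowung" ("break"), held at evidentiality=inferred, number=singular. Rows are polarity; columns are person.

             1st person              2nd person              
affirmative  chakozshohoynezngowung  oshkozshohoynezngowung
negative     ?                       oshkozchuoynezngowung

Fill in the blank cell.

chakozchuoynezngowung

Attach evidentiality inferred oy- → oynezngowung.
Attach polarity negative chu- → chuoynezngowung.
Attach number singular koz- → kozchuoynezngowung.
Attach person 1st person che- → chekozchuoynezngowung.
Apply vowel harmony: chekozchuoynezngowung → chakozchuoynezngowung.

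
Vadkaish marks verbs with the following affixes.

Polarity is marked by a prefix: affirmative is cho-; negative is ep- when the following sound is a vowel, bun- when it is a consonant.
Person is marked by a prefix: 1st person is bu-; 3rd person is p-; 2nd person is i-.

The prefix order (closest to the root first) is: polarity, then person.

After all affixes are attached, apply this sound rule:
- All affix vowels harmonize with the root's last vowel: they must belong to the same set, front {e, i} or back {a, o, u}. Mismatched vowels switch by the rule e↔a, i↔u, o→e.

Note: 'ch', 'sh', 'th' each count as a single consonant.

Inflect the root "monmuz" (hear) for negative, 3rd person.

pbunmonmuz

Attach polarity negative bun- (before consonant 'm') → bunmonmuz.
Attach person 3rd person p- → pbunmonmuz.
Vowel harmony: no change.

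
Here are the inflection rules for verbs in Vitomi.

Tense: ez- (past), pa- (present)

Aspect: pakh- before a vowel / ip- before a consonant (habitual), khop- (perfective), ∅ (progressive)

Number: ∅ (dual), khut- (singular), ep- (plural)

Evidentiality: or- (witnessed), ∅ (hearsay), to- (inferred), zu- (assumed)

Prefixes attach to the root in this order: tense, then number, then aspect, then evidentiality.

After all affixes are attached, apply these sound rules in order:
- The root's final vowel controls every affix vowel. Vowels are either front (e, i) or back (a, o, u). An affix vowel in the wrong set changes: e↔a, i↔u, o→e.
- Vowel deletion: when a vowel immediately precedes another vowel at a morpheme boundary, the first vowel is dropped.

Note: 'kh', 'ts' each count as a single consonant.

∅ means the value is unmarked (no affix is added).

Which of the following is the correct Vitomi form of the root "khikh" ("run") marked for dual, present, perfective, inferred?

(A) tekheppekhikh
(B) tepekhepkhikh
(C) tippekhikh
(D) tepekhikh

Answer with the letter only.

A

Attach tense present pa- → pakhikh.
number = dual: zero marking, form stays pakhikh.
Attach aspect perfective khop- → khoppakhikh.
Attach evidentiality inferred to- → tokhoppakhikh.
Apply vowel harmony: tokhoppakhikh → tekheppekhikh.
Vowel deletion: no change.
So the correct form is tekheppekhikh, option (A).
(D) tepekhikh is wrong: it uses progressive instead of perfective for aspect.
(B) tepekhepkhikh is wrong: it has the affixes in the wrong order.
(C) tippekhikh is wrong: it uses habitual instead of perfective for aspect.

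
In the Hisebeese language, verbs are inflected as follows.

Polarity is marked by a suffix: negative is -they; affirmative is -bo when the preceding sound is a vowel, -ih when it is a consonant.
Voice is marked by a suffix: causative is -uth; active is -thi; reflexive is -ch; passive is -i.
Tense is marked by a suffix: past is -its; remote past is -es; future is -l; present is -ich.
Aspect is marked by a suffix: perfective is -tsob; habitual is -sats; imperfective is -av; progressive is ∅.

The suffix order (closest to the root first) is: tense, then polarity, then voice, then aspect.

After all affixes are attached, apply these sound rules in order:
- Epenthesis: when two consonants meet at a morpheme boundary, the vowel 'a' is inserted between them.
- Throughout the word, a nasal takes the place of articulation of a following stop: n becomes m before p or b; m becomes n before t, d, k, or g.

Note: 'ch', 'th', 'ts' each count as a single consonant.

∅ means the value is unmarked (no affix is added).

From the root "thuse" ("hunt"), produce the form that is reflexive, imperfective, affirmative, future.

Attach tense future -l → thusel.
Attach polarity affirmative -ih (after consonant 'l') → thuselih.
Attach voice reflexive -ch → thuselihch.
Attach aspect imperfective -av → thuselihchav.
Apply epenthesis: thuselihchav → thuselihachav.
Nasal assimilation: no change.

thuselihachav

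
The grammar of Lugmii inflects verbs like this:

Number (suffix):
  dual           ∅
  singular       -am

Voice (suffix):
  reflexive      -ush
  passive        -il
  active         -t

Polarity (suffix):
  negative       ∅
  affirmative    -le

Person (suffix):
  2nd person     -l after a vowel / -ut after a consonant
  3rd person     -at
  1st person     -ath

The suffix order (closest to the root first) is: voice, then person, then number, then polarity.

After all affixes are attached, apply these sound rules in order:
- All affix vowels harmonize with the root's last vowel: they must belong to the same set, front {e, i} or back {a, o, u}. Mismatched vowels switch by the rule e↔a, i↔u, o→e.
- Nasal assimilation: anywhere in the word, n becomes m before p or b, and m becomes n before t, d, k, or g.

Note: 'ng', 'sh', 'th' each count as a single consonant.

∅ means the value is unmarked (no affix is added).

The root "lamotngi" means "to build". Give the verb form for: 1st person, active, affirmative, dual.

Attach voice active -t → lamotngit.
Attach person 1st person -ath → lamotngitath.
number = dual: zero marking, form stays lamotngitath.
Attach polarity affirmative -le → lamotngitathle.
Apply vowel harmony: lamotngitathle → lamotngitethle.
Nasal assimilation: no change.

lamotngitethle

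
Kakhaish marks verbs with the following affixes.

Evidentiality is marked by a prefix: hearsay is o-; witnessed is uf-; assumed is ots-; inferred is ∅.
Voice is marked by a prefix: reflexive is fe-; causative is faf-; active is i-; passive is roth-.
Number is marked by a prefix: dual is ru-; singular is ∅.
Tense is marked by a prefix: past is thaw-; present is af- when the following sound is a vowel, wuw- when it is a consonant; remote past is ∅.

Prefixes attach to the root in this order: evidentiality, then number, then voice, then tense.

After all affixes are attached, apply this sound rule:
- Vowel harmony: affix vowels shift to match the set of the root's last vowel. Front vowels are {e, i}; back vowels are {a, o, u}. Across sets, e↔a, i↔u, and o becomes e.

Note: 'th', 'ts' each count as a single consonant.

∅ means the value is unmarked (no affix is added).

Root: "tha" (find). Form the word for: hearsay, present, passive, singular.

Attach evidentiality hearsay o- → otha.
number = singular: zero marking, form stays otha.
Attach voice passive roth- → rothotha.
Attach tense present wuw- (before consonant 'r') → wuwrothotha.
Vowel harmony: no change.

wuwrothotha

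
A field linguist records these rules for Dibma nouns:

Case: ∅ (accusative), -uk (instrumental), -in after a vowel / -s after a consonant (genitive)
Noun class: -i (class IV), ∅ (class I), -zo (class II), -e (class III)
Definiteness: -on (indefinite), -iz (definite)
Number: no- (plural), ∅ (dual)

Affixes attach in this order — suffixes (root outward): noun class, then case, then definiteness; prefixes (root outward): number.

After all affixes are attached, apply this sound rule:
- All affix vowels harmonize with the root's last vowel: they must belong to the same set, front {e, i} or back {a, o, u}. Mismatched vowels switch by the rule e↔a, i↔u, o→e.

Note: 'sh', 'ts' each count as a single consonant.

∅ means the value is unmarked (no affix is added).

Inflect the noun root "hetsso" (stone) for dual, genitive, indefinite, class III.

number = dual: zero marking, form stays hetsso.
Attach noun class class III -e → hetssoe.
Attach case genitive -in (after vowel 'e') → hetssoein.
Attach definiteness indefinite -on → hetssoeinon.
Apply vowel harmony: hetssoeinon → hetssoaunon.

hetssoaunon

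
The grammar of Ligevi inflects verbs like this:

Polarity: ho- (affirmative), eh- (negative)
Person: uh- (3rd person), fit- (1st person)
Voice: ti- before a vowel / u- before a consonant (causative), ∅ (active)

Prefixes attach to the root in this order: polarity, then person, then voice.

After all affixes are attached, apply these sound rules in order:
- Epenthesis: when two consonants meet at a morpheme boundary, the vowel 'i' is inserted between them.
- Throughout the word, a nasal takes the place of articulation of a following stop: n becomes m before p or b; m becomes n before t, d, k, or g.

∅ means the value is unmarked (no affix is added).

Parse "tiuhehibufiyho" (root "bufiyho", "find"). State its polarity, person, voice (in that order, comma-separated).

negative, 3rd person, causative

Segment: ti-uh-eh-bufiyho.
polarity: eh- → negative.
person: uh- → 3rd person.
voice: ti/u- → causative.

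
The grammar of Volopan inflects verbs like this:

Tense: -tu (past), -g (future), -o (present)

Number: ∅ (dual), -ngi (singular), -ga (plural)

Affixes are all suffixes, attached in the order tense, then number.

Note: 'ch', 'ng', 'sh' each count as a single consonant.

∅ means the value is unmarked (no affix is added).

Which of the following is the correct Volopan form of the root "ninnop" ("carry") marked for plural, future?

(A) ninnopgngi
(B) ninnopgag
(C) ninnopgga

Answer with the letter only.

Attach tense future -g → ninnopg.
Attach number plural -ga → ninnopgga.
So the correct form is ninnopgga, option (C).
(B) ninnopgag is wrong: it has the affixes in the wrong order.
(A) ninnopgngi is wrong: it uses singular instead of plural for number.

C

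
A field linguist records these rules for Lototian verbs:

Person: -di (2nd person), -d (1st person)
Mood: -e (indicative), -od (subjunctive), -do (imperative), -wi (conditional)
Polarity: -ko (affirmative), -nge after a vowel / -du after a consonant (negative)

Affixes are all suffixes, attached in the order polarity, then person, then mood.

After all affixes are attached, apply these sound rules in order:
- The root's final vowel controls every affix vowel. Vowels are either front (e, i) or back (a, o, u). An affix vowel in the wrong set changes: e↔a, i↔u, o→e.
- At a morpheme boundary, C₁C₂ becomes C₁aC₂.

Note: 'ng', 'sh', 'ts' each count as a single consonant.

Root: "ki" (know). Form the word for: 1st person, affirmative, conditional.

Attach polarity affirmative -ko → kiko.
Attach person 1st person -d → kikod.
Attach mood conditional -wi → kikodwi.
Apply vowel harmony: kikodwi → kikedwi.
Apply epenthesis: kikedwi → kikedawi.

kikedawi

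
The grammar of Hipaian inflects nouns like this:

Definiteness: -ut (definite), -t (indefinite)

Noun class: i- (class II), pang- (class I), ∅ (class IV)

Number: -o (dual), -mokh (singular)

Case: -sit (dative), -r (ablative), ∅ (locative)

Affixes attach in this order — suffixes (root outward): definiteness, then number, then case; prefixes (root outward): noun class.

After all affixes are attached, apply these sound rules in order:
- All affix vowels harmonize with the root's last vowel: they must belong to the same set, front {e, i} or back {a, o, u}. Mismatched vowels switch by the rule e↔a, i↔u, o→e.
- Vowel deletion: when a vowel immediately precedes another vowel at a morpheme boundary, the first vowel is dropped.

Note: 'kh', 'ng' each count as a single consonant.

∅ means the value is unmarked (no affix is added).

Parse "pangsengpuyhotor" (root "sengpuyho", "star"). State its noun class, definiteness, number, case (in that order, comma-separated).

Segment: pang-sengpuyho-t-o-r.
noun class: pang- → class I.
definiteness: -t → indefinite.
number: -o → dual.
case: -r → ablative.

class I, indefinite, dual, ablative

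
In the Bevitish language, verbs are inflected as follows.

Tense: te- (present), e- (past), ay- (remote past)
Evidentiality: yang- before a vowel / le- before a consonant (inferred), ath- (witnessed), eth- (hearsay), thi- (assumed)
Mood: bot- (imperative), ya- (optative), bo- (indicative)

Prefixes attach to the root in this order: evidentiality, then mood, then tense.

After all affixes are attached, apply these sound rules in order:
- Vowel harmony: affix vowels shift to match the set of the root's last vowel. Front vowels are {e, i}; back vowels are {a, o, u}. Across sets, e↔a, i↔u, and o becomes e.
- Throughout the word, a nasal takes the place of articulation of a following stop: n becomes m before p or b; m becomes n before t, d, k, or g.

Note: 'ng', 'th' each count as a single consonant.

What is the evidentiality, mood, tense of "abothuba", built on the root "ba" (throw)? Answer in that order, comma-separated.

Segment: e-bo-thi-ba.
evidentiality: thi- → assumed.
mood: bo- → indicative.
tense: e- → past.

assumed, indicative, past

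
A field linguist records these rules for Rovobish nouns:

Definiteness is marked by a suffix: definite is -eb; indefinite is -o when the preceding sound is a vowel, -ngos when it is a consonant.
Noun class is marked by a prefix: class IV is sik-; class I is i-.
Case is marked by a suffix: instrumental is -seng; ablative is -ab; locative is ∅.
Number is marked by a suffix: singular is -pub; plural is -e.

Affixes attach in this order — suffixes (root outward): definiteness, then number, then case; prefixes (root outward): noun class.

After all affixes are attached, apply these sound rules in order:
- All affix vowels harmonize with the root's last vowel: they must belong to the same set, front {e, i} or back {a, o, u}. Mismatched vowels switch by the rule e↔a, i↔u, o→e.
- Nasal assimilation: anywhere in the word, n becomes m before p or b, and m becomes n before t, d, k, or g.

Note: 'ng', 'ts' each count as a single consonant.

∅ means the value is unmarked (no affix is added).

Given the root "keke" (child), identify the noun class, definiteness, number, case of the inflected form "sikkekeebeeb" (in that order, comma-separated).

Segment: sik-keke-eb-e-ab.
noun class: sik- → class IV.
definiteness: -eb → definite.
number: -e → plural.
case: -ab → ablative.

class IV, definite, plural, ablative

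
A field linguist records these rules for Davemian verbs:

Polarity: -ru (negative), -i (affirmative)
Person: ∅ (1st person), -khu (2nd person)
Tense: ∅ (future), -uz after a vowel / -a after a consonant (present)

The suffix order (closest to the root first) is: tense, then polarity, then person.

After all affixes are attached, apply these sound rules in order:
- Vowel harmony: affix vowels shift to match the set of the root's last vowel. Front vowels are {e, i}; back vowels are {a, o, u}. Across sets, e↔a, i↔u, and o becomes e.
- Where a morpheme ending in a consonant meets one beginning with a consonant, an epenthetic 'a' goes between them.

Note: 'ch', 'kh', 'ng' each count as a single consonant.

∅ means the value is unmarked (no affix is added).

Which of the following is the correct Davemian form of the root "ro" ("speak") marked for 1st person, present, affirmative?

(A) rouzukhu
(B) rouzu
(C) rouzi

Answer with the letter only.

Attach tense present -uz (after vowel 'o') → rouz.
Attach polarity affirmative -i → rouzi.
person = 1st person: zero marking, form stays rouzi.
Apply vowel harmony: rouzi → rouzu.
Epenthesis: no change.
So the correct form is rouzu, option (B).
(C) rouzi is wrong: it fails to apply the sound rule(s).
(A) rouzukhu is wrong: it uses 2nd person instead of 1st person for person.

B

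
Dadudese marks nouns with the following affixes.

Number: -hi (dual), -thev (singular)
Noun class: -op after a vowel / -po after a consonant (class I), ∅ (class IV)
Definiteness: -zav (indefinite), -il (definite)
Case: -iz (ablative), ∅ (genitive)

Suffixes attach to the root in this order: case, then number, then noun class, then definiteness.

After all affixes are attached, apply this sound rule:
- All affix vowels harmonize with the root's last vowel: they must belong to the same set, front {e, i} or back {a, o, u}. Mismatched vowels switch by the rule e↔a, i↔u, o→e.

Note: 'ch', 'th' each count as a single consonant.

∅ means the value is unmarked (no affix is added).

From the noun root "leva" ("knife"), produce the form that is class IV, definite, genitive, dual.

case = genitive: zero marking, form stays leva.
Attach number dual -hi → levahi.
noun class = class IV: zero marking, form stays levahi.
Attach definiteness definite -il → levahiil.
Apply vowel harmony: levahiil → levahuul.

levahuul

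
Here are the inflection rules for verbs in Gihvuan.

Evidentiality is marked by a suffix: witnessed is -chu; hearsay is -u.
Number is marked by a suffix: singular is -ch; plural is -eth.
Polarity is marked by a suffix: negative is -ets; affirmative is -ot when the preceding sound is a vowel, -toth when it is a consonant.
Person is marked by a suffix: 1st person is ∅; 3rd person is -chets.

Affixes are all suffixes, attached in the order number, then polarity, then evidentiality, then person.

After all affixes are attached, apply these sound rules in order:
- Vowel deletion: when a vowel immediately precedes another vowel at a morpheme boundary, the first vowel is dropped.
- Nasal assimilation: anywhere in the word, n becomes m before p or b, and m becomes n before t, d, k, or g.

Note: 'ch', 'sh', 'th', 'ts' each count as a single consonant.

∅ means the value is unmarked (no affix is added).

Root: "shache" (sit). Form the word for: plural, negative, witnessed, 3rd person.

Attach number plural -eth → shacheeth.
Attach polarity negative -ets → shacheethets.
Attach evidentiality witnessed -chu → shacheethetschu.
Attach person 3rd person -chets → shacheethetschuchets.
Apply vowel deletion: shacheethetschuchets → shachethetschuchets.
Nasal assimilation: no change.

shachethetschuchets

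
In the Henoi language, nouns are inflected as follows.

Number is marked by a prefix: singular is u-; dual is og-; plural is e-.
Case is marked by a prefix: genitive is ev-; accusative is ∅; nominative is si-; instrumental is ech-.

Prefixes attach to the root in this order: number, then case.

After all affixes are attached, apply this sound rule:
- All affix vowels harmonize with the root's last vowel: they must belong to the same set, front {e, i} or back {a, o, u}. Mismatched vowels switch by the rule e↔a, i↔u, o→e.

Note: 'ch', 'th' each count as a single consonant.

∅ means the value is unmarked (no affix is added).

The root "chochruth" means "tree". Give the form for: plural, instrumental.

Attach number plural e- → echochruth.
Attach case instrumental ech- → echechochruth.
Apply vowel harmony: echechochruth → achachochruth.

achachochruth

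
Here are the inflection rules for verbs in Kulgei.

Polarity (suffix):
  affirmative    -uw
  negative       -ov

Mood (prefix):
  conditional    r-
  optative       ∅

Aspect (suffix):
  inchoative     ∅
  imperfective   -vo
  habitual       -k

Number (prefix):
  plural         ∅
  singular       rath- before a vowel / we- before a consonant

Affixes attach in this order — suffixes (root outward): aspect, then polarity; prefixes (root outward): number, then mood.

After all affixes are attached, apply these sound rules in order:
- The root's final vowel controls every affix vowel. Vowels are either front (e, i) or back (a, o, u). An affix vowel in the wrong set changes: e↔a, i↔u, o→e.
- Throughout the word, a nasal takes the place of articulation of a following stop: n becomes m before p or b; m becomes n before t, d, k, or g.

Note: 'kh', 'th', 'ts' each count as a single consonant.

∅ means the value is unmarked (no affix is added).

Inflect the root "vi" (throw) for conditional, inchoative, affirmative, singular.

Attach number singular we- (before consonant 'v') → wevi.
aspect = inchoative: zero marking, form stays wevi.
Attach polarity affirmative -uw → weviuw.
Attach mood conditional r- → rweviuw.
Apply vowel harmony: rweviuw → rweviiw.
Nasal assimilation: no change.

rweviiw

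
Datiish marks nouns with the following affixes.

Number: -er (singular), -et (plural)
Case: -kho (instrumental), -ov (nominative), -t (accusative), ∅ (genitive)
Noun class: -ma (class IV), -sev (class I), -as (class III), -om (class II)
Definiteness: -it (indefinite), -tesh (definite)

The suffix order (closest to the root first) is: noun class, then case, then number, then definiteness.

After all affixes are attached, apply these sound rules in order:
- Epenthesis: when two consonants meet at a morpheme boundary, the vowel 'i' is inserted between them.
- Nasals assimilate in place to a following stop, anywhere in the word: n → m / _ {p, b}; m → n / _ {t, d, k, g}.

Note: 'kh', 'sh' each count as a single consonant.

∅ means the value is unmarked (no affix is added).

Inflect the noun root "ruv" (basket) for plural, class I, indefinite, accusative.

ruvisevitetit

Attach noun class class I -sev → ruvsev.
Attach case accusative -t → ruvsevt.
Attach number plural -et → ruvsevtet.
Attach definiteness indefinite -it → ruvsevtetit.
Apply epenthesis: ruvsevtetit → ruvisevitetit.
Nasal assimilation: no change.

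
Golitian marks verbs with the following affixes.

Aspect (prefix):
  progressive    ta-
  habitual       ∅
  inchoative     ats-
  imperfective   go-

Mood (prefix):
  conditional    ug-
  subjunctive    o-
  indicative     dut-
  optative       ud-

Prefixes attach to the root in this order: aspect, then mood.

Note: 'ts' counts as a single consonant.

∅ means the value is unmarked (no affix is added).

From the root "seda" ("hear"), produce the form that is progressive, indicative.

Attach aspect progressive ta- → taseda.
Attach mood indicative dut- → duttaseda.

duttaseda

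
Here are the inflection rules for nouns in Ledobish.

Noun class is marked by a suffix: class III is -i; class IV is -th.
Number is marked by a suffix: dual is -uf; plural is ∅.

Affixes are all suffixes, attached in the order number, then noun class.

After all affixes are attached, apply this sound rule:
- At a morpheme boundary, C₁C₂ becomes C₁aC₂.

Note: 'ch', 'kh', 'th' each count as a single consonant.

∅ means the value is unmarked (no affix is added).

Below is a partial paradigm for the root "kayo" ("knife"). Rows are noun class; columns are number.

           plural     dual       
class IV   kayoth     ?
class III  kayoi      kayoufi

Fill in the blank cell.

Attach number dual -uf → kayouf.
Attach noun class class IV -th → kayoufth.
Apply epenthesis: kayoufth → kayoufath.

kayoufath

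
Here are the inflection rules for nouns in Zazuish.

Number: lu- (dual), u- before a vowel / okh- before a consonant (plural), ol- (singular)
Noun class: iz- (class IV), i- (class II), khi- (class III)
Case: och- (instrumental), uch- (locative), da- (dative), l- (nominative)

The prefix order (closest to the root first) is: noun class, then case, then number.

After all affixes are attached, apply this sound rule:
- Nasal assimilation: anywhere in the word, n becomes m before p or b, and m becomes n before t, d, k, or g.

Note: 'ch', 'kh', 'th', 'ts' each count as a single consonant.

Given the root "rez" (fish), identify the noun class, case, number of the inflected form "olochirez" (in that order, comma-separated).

class II, instrumental, singular

Segment: ol-och-i-rez.
noun class: i- → class II.
case: och- → instrumental.
number: ol- → singular.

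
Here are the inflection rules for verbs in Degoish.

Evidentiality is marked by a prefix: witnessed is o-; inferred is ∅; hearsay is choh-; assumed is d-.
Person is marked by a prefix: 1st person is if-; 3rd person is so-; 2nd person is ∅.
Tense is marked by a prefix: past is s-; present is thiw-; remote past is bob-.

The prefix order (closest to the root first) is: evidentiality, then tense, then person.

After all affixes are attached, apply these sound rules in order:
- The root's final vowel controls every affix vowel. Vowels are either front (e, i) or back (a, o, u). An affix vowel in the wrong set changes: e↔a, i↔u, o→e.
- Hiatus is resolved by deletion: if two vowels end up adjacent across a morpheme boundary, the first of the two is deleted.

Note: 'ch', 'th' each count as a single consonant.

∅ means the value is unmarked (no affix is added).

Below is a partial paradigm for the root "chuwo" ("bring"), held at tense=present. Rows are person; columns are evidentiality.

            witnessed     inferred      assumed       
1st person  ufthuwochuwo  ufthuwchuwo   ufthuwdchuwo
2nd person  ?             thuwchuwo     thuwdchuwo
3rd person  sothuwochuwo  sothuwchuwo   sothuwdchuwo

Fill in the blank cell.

Attach evidentiality witnessed o- → ochuwo.
Attach tense present thiw- → thiwochuwo.
person = 2nd person: zero marking, form stays thiwochuwo.
Apply vowel harmony: thiwochuwo → thuwochuwo.
Vowel deletion: no change.

thuwochuwo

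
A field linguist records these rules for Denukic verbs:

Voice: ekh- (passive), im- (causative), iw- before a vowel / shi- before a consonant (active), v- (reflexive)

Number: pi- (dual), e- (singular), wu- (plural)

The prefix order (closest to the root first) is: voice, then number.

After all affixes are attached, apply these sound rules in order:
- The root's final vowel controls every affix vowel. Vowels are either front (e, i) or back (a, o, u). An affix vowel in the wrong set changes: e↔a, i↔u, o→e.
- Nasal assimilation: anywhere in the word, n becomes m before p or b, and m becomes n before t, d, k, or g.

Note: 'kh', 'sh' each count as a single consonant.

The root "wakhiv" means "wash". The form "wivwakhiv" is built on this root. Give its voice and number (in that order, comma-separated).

Segment: wu-v-wakhiv.
voice: v- → reflexive.
number: wu- → plural.

reflexive, plural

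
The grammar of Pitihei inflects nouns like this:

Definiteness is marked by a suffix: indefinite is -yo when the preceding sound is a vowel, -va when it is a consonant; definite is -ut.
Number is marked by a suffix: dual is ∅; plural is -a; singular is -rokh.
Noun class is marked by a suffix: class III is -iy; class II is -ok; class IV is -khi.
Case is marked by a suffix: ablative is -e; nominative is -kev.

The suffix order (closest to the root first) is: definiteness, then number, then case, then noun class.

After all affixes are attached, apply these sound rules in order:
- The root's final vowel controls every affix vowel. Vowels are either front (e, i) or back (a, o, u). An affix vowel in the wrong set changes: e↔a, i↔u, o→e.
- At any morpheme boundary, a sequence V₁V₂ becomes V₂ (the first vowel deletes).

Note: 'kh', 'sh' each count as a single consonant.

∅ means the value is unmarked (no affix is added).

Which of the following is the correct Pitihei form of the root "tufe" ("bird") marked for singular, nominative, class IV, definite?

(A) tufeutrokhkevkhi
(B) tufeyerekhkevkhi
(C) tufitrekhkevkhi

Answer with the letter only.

Attach definiteness definite -ut → tufeut.
Attach number singular -rokh → tufeutrokh.
Attach case nominative -kev → tufeutrokhkev.
Attach noun class class IV -khi → tufeutrokhkevkhi.
Apply vowel harmony: tufeutrokhkevkhi → tufeitrekhkevkhi.
Apply vowel deletion: tufeitrekhkevkhi → tufitrekhkevkhi.
So the correct form is tufitrekhkevkhi, option (C).
(B) tufeyerekhkevkhi is wrong: it uses indefinite instead of definite for definiteness.
(A) tufeutrokhkevkhi is wrong: it fails to apply the sound rule(s).

C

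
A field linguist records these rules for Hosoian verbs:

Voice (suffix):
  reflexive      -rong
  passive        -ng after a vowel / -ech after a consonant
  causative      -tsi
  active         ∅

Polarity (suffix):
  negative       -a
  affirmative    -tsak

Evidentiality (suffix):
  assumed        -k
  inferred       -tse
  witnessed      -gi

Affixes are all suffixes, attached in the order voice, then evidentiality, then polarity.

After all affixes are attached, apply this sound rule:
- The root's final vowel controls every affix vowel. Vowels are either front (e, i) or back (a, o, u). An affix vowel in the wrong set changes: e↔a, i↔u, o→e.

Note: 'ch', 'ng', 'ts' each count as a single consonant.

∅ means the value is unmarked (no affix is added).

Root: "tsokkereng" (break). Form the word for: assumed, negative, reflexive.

Attach voice reflexive -rong → tsokkerengrong.
Attach evidentiality assumed -k → tsokkerengrongk.
Attach polarity negative -a → tsokkerengrongka.
Apply vowel harmony: tsokkerengrongka → tsokkerengrengke.

tsokkerengrengke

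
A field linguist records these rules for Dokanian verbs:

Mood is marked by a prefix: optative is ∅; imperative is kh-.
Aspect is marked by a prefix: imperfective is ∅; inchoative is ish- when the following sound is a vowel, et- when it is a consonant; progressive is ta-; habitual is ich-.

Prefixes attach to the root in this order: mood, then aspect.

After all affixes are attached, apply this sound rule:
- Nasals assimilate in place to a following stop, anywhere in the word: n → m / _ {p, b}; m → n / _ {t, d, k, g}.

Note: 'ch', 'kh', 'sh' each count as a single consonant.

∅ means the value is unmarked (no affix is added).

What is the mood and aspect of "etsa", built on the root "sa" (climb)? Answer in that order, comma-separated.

Segment: et-sa.
mood: ∅ → optative.
aspect: ish/et- → inchoative.

optative, inchoative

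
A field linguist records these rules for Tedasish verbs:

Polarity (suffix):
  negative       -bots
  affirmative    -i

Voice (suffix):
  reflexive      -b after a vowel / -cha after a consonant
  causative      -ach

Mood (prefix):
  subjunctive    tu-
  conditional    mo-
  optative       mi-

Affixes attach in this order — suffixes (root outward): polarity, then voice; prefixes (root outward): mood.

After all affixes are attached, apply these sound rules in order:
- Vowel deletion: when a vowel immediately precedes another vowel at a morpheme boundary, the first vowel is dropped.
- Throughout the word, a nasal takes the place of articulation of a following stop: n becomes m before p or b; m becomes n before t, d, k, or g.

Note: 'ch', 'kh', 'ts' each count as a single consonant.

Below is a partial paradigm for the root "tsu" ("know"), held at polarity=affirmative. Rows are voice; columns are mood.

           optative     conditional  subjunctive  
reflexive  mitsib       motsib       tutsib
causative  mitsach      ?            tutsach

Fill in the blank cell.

Attach polarity affirmative -i → tsui.
Attach voice causative -ach → tsuiach.
Attach mood conditional mo- → motsuiach.
Apply vowel deletion: motsuiach → motsach.
Nasal assimilation: no change.

motsach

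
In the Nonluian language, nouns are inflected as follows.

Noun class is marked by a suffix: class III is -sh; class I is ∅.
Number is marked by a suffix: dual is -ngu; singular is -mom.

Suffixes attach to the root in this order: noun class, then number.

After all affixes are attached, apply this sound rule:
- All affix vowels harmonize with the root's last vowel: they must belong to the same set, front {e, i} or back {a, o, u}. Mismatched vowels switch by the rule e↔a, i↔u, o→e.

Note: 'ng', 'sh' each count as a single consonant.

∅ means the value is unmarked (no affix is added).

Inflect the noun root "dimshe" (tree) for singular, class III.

Attach noun class class III -sh → dimshesh.
Attach number singular -mom → dimsheshmom.
Apply vowel harmony: dimsheshmom → dimsheshmem.

dimsheshmem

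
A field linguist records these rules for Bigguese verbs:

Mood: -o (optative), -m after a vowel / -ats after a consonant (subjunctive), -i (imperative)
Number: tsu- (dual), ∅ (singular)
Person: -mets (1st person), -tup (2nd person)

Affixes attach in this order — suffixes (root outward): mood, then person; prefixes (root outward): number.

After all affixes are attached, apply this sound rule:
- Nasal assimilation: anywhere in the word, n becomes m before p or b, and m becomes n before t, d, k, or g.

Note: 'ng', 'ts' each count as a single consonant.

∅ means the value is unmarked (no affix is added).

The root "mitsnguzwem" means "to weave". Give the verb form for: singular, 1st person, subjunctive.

mitsnguzwematsmets

Attach mood subjunctive -ats (after consonant 'm') → mitsnguzwemats.
number = singular: zero marking, form stays mitsnguzwemats.
Attach person 1st person -mets → mitsnguzwematsmets.
Nasal assimilation: no change.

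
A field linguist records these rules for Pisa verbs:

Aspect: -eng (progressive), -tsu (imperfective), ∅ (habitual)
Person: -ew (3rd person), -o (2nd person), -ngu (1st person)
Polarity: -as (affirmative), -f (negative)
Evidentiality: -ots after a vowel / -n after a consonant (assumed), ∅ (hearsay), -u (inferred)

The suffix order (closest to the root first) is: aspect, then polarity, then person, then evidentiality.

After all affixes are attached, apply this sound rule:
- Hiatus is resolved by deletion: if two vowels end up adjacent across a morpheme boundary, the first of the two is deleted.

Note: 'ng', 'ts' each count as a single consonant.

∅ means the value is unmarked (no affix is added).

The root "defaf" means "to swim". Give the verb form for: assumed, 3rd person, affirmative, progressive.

defafengasewn

Attach aspect progressive -eng → defafeng.
Attach polarity affirmative -as → defafengas.
Attach person 3rd person -ew → defafengasew.
Attach evidentiality assumed -n (after consonant 'w') → defafengasewn.
Vowel deletion: no change.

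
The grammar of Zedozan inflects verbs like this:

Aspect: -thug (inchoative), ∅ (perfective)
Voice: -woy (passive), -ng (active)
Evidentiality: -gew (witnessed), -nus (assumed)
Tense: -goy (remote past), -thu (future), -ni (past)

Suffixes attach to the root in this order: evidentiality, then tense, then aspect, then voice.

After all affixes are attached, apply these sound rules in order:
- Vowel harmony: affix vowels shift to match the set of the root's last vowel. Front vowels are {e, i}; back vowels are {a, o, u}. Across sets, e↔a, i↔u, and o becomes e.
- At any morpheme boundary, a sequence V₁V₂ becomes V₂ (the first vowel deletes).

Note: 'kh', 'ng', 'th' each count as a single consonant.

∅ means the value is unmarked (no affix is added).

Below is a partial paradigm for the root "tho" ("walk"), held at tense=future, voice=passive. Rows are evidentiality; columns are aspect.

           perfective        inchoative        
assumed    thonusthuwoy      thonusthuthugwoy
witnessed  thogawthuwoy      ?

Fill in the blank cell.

Attach evidentiality witnessed -gew → thogew.
Attach tense future -thu → thogewthu.
Attach aspect inchoative -thug → thogewthuthug.
Attach voice passive -woy → thogewthuthugwoy.
Apply vowel harmony: thogewthuthugwoy → thogawthuthugwoy.
Vowel deletion: no change.

thogawthuthugwoy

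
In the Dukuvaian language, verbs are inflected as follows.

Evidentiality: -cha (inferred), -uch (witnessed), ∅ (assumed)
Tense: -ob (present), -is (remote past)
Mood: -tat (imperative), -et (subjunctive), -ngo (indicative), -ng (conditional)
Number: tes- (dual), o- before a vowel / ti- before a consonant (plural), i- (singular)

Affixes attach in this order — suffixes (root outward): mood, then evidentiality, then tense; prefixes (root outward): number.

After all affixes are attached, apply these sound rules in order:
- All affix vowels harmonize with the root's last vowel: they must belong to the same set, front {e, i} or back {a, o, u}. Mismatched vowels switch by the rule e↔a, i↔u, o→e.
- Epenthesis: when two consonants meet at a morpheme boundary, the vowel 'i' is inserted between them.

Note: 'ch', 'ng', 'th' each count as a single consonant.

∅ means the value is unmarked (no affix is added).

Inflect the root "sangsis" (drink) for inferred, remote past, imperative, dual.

Attach mood imperative -tat → sangsistat.
Attach evidentiality inferred -cha → sangsistatcha.
Attach number dual tes- → tessangsistatcha.
Attach tense remote past -is → tessangsistatchais.
Apply vowel harmony: tessangsistatchais → tessangsistetcheis.
Apply epenthesis: tessangsistetcheis → tesisangsisiteticheis.

tesisangsisiteticheis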